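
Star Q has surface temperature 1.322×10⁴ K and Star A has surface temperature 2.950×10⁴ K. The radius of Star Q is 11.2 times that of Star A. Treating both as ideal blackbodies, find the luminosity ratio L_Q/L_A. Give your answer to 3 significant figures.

L_Q/L_A ≈ 5.06

L ∝ R²T⁴, so L_Q/L_A = (R_Q/R_A)²(T_Q/T_A)⁴ = (11.2)² × (1.322×10⁴/2.950×10⁴)⁴ = 125.44 × 0.0403309 = 5.06.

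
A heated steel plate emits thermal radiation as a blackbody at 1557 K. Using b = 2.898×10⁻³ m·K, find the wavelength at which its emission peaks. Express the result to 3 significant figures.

Wien's displacement law: λ_max = b/T = (2.898×10⁻³ m·K)/(1557 K) = 1.861×10⁻⁶ m.
That is 1.86×10³ nm, in the infrared range.

λ_max ≈ 1.86×10³ nm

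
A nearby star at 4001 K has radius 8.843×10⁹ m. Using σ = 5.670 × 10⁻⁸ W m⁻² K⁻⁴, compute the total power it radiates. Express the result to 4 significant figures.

Surface area A = 4πR² = 4π(8.843×10⁹ m)² = 9.82673×10²⁰ m².
P = σAT⁴ = 5.670×10⁻⁸ × 9.82673×10²⁰ × (4001)⁴ = 1.428×10²⁸ W.

P ≈ 1.428×10²⁸ W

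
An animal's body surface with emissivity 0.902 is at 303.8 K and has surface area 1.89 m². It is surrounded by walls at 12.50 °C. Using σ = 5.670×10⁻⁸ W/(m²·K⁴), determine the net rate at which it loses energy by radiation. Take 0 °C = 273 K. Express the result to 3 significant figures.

Net loss ≈ 181 W

Surroundings: T = 12.50 °C + 273 = 285.50 K.
Area A = 1.89 m².
Net radiated power P_net = εσA(T⁴ − T₀⁴) = 0.902×5.670×10⁻⁸×1.89×(303.8⁴ − 285.50⁴).
T⁴ − T₀⁴ = 8.51826×10⁹ − 6.64392×10⁹ = 1.87434×10⁹ K⁴, so P_net = 181 W.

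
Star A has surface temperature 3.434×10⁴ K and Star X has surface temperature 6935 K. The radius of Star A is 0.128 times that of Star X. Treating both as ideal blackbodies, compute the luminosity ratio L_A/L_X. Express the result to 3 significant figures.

L ∝ R²T⁴, so L_A/L_X = (R_A/R_X)²(T_A/T_X)⁴ = (0.128)² × (3.434×10⁴/6935)⁴ = 0.016384 × 601.195 = 9.85.

L_A/L_X ≈ 9.85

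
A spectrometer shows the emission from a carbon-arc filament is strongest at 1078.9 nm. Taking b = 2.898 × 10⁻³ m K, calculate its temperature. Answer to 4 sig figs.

T ≈ 2686 K

Wien's law gives T = b/λ_max = (2.898×10⁻³ m·K)/(1.0789×10⁻⁶ m) = 2686 K.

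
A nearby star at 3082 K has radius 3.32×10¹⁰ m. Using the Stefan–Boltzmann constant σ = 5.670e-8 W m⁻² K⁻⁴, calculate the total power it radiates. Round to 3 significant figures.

Surface area A = 4πR² = 4π(3.32×10¹⁰ m)² = 1.38512×10²² m².
P = σAT⁴ = 5.670×10⁻⁸ × 1.38512×10²² × (3082)⁴ = 7.09×10²⁸ W.

P ≈ 7.09×10²⁸ W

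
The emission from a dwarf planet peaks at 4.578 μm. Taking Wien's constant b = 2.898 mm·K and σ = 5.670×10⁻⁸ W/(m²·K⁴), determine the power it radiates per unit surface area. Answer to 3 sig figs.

I ≈ 9.10×10³ W/m²

Wien's law: T = b/λ_max = 2.898×10⁻³/4.578×10⁻⁶ = 633.028 K.
Then I = σT⁴ = 5.670×10⁻⁸×(633.028)⁴ = 9.10×10³ W/m².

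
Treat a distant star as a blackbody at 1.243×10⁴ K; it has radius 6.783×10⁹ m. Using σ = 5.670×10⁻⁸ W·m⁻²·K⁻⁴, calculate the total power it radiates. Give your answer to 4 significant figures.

P ≈ 7.826×10²⁹ W

Surface area A = 4πR² = 4π(6.783×10⁹ m)² = 5.78167×10²⁰ m².
P = σAT⁴ = 5.670×10⁻⁸ × 5.78167×10²⁰ × (1.243×10⁴)⁴ = 7.826×10²⁹ W.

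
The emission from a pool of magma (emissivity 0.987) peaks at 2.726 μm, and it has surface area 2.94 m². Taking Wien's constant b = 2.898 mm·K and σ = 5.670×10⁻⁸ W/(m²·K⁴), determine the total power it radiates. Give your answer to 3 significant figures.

P ≈ 2.10×10⁵ W

Wien's law: T = b/λ_max = 2.898×10⁻³/2.726×10⁻⁶ = 1063.10 K.
Area A = 2.94 m².
Then P = εσAT⁴ = 0.987×5.670×10⁻⁸×2.94×(1063.10)⁴ = 2.10×10⁵ W.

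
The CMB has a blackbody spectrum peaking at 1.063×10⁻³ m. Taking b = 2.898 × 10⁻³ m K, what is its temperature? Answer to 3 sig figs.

Wien's law gives T = b/λ_max = (2.898×10⁻³ m·K)/(1.063×10⁻³ m) = 2.73 K.

T ≈ 2.73 K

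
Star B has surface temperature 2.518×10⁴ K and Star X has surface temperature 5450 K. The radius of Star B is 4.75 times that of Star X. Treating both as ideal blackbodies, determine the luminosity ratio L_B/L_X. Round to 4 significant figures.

L ∝ R²T⁴, so L_B/L_X = (R_B/R_X)²(T_B/T_X)⁴ = (4.75)² × (2.518×10⁴/5450)⁴ = 22.5625 × 455.656 = 1.028×10⁴.

L_B/L_X ≈ 1.028×10⁴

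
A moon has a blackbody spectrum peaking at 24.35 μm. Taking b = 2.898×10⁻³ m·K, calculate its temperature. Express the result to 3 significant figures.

Wien's law gives T = b/λ_max = (2.898×10⁻³ m·K)/(2.435×10⁻⁵ m) = 119 K.

T ≈ 119 K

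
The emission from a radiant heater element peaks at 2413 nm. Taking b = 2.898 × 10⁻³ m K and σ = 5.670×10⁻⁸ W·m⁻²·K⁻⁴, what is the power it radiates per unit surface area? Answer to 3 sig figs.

Wien's law: T = b/λ_max = 2.898×10⁻³/2.413×10⁻⁶ = 1200.99 K.
Then I = σT⁴ = 5.670×10⁻⁸×(1200.99)⁴ = 1.18×10⁵ W/m².

I ≈ 1.18×10⁵ W/m²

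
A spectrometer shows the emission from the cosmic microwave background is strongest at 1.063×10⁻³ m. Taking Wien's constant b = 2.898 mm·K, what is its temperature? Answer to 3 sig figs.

Wien's law gives T = b/λ_max = (2.898×10⁻³ m·K)/(1.063×10⁻³ m) = 2.73 K.

T ≈ 2.73 K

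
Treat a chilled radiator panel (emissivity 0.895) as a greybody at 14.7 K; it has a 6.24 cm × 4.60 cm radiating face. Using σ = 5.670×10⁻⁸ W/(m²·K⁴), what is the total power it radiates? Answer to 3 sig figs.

P ≈ 6.80×10⁻⁶ W

Area A = 0.0624 × 0.0460 = 2.8704×10⁻³ m².
P = εσAT⁴ = 0.895 × 5.670×10⁻⁸ × 2.8704×10⁻³ × (14.7)⁴ = 6.80×10⁻⁶ W.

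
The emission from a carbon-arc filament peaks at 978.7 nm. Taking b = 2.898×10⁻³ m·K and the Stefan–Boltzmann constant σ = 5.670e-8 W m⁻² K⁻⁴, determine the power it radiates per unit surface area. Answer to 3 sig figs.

I ≈ 4.36×10⁶ W/m²

Wien's law: T = b/λ_max = 2.898×10⁻³/9.787×10⁻⁷ = 2961.07 K.
Then I = σT⁴ = 5.670×10⁻⁸×(2961.07)⁴ = 4.36×10⁶ W/m².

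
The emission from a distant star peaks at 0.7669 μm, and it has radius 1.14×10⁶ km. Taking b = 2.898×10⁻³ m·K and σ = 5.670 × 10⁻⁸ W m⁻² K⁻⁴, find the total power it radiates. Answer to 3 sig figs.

Wien's law: T = b/λ_max = 2.898×10⁻³/7.669×10⁻⁷ = 3778.85 K.
Surface area A = 4πR² = 4π(1.14×10⁹ m)² = 1.63313×10¹⁹ m².
Then P = σAT⁴ = 5.670×10⁻⁸×1.63313×10¹⁹×(3778.85)⁴ = 1.89×10²⁶ W.

P ≈ 1.89×10²⁶ W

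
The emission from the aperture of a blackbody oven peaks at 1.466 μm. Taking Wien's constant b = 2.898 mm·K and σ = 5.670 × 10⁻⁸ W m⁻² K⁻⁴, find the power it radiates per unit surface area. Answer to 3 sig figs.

Wien's law: T = b/λ_max = 2.898×10⁻³/1.466×10⁻⁶ = 1976.81 K.
Then I = σT⁴ = 5.670×10⁻⁸×(1976.81)⁴ = 8.66×10⁵ W/m².

I ≈ 8.66×10⁵ W/m²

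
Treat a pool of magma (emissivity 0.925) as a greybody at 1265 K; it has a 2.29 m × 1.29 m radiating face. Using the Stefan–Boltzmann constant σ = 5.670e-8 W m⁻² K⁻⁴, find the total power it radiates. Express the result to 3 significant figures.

P ≈ 3.97×10⁵ W

Area A = 2.29 × 1.29 = 2.9541 m².
P = εσAT⁴ = 0.925 × 5.670×10⁻⁸ × 2.9541 × (1265)⁴ = 3.97×10⁵ W.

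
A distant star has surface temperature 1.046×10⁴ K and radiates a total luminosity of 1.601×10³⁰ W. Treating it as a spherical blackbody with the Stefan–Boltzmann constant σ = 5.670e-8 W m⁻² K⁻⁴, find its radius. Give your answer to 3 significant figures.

R ≈ 1.37×10¹⁰ m

L = 4πR²σT⁴ ⇒ R = √(L/(4πσT⁴)).
σT⁴ = 6.78750×10⁸ W/m², so R = √(1.601×10³⁰/(4π×6.78750×10⁸)) = 1.37×10¹⁰ m.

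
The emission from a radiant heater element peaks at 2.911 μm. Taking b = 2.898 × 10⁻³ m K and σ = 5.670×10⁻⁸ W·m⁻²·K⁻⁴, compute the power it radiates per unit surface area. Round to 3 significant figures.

I ≈ 5.57×10⁴ W/m²

Wien's law: T = b/λ_max = 2.898×10⁻³/2.911×10⁻⁶ = 995.534 K.
Then I = σT⁴ = 5.670×10⁻⁸×(995.534)⁴ = 5.57×10⁴ W/m².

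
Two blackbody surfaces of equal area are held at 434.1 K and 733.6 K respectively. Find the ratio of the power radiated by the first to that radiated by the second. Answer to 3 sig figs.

P₁/P₂ ≈ 0.123

With equal areas, P₁/P₂ = (T₁/T₂)⁴ = (434.1/733.6)⁴ = 0.123.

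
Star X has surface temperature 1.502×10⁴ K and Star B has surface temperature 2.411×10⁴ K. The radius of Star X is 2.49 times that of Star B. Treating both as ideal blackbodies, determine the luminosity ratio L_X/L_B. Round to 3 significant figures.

L ∝ R²T⁴, so L_X/L_B = (R_X/R_B)²(T_X/T_B)⁴ = (2.49)² × (1.502×10⁴/2.411×10⁴)⁴ = 6.2001 × 0.150623 = 0.934.

L_X/L_B ≈ 0.934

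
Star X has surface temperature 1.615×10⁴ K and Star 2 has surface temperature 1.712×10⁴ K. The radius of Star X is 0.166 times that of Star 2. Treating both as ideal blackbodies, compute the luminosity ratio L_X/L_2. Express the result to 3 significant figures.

L ∝ R²T⁴, so L_X/L_2 = (R_X/R_2)²(T_X/T_2)⁴ = (0.166)² × (1.615×10⁴/1.712×10⁴)⁴ = 0.027556 × 0.791909 = 0.0218.

L_X/L_2 ≈ 0.0218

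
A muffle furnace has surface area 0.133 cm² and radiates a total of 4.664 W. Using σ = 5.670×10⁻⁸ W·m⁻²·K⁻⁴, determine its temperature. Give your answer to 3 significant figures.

T ≈ 1.58×10³ K

Area A = 0.133 cm² = 1.33×10⁻⁵ m².
P = σAT⁴ ⇒ T = (P/(σA))^(1/4) = (4.664/(5.670×10⁻⁸×1.33×10⁻⁵))^(1/4) = 1.58×10³ K.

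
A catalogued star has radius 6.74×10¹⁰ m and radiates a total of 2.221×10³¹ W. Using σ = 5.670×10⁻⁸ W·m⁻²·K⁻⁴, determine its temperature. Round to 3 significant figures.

Surface area A = 4πR² = 4π(6.74×10¹⁰ m)² = 5.70860×10²² m².
P = σAT⁴ ⇒ T = (P/(σA))^(1/4) = (2.221×10³¹/(5.670×10⁻⁸×5.70860×10²²))^(1/4) = 9.10×10³ K.

T ≈ 9.10×10³ K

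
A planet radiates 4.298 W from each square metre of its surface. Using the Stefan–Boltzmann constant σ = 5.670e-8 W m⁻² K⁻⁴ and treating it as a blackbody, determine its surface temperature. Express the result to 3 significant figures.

I = σT⁴, so T = (I/σ)^(1/4) = (4.298/(5.670×10⁻⁸))^(1/4) = 93.3 K.

T ≈ 93.3 K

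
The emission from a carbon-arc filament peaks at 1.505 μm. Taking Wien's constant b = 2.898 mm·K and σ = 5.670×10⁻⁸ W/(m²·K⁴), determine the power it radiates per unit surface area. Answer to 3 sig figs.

I ≈ 7.80×10⁵ W/m²

Wien's law: T = b/λ_max = 2.898×10⁻³/1.505×10⁻⁶ = 1925.58 K.
Then I = σT⁴ = 5.670×10⁻⁸×(1925.58)⁴ = 7.80×10⁵ W/m².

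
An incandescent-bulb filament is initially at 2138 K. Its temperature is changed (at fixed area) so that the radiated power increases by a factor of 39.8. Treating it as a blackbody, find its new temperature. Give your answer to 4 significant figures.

T₂ ≈ 5370 K

P ∝ T⁴, so T₂/T₁ = (P₂/P₁)^(1/4) = (39.8)^(1/4) = 2.51172.
T₂ = 2138 × 2.51172 = 5370 K.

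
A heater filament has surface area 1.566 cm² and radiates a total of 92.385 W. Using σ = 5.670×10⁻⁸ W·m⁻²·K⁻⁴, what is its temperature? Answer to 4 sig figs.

T ≈ 1796 K

Area A = 1.566 cm² = 1.566×10⁻⁴ m².
P = σAT⁴ ⇒ T = (P/(σA))^(1/4) = (92.385/(5.670×10⁻⁸×1.566×10⁻⁴))^(1/4) = 1796 K.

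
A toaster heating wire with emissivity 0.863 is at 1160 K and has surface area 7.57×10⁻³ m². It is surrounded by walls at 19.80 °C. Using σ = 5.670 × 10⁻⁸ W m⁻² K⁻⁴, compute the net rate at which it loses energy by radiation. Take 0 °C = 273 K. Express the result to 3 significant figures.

Surroundings: T = 19.80 °C + 273 = 292.80 K.
Area A = 7.57×10⁻³ m².
Net radiated power P_net = εσA(T⁴ − T₀⁴) = 0.863×5.670×10⁻⁸×7.57×10⁻³×(1160⁴ − 292.80⁴).
T⁴ − T₀⁴ = 1.81064×10¹² − 7.34995×10⁹ = 1.80329×10¹² K⁴, so P_net = 668 W.

Net loss ≈ 668 W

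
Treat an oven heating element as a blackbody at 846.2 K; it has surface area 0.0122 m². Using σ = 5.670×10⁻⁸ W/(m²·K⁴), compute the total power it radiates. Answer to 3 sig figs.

P ≈ 355 W

Area A = 0.0122 m².
P = σAT⁴ = 5.670×10⁻⁸ × 0.0122 × (846.2)⁴ = 355 W.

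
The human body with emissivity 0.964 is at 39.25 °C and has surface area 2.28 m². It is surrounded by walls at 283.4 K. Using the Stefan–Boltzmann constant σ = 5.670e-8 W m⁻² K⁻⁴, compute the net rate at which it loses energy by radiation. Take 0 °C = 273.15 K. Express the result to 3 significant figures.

T = 39.25 °C + 273.15 = 312.40 K.
Area A = 2.28 m².
Net radiated power P_net = εσA(T⁴ − T₀⁴) = 0.964×5.670×10⁻⁸×2.28×(312.40⁴ − 283.4⁴).
T⁴ − T₀⁴ = 9.52454×10⁹ − 6.45059×10⁹ = 3.07395×10⁹ K⁴, so P_net = 383 W.

Net loss ≈ 383 W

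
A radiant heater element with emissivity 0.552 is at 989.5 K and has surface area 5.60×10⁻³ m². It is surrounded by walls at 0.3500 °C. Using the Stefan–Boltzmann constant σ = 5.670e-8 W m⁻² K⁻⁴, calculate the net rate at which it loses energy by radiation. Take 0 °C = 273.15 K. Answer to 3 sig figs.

Surroundings: T = 0.3500 °C + 273.15 = 273.5000 K.
Area A = 5.60×10⁻³ m².
Net radiated power P_net = εσA(T⁴ − T₀⁴) = 0.552×5.670×10⁻⁸×5.60×10⁻³×(989.5⁴ − 273.5000⁴).
T⁴ − T₀⁴ = 9.58657×10¹¹ − 5.59538×10⁹ = 9.53062×10¹¹ K⁴, so P_net = 167 W.

Net loss ≈ 167 W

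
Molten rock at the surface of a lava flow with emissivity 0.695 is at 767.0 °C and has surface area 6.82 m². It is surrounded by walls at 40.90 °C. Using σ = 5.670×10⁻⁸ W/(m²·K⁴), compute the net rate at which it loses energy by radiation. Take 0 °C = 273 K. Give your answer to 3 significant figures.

T = 767.0 °C + 273 = 1040.0 K.
Surroundings: T = 40.90 °C + 273 = 313.90 K.
Area A = 6.82 m².
Net radiated power P_net = εσA(T⁴ − T₀⁴) = 0.695×5.670×10⁻⁸×6.82×(1040.0⁴ − 313.90⁴).
T⁴ − T₀⁴ = 1.16986×10¹² − 9.70879×10⁹ = 1.16015×10¹² K⁴, so P_net = 3.12×10⁵ W.

Net loss ≈ 3.12×10⁵ W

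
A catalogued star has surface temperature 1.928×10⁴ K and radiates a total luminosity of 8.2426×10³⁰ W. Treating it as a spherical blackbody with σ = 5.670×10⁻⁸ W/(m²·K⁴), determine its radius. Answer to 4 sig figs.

R ≈ 9.150×10⁹ m

L = 4πR²σT⁴ ⇒ R = √(L/(4πσT⁴)).
σT⁴ = 7.83450×10⁹ W/m², so R = √(8.2426×10³⁰/(4π×7.83450×10⁹)) = 9.150×10⁹ m.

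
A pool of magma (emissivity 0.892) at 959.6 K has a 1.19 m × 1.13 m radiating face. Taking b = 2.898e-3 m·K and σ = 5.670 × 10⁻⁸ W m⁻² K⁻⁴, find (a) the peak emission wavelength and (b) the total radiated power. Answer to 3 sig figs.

λ_max ≈ 3.02 μm; P ≈ 5.77×10⁴ W

(a) λ_max = b/T = 2.898×10⁻³/959.6 = 3.020×10⁻⁶ m = 3.02 μm.
Area A = 1.19 × 1.13 = 1.3447 m².
(b) P = εσAT⁴ = 0.892×5.670×10⁻⁸×1.3447×(959.6)⁴ = 5.77×10⁴ W.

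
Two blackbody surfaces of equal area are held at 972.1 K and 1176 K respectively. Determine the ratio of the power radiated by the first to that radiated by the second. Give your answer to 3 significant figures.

With equal areas, P₁/P₂ = (T₁/T₂)⁴ = (972.1/1176)⁴ = 0.467.

P₁/P₂ ≈ 0.467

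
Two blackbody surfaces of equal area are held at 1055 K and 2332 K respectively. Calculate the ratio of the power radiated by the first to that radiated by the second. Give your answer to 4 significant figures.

P₁/P₂ ≈ 0.04189

With equal areas, P₁/P₂ = (T₁/T₂)⁴ = (1055/2332)⁴ = 0.04189.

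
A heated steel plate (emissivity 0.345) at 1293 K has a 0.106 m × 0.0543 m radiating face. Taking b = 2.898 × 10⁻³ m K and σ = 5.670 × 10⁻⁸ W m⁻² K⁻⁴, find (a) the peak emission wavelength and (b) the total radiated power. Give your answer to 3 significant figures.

λ_max ≈ 2.24 μm; P ≈ 315 W

(a) λ_max = b/T = 2.898×10⁻³/1293 = 2.241×10⁻⁶ m = 2.24 μm.
Area A = 0.106 × 0.0543 = 5.7558×10⁻³ m².
(b) P = εσAT⁴ = 0.345×5.670×10⁻⁸×5.7558×10⁻³×(1293)⁴ = 315 W.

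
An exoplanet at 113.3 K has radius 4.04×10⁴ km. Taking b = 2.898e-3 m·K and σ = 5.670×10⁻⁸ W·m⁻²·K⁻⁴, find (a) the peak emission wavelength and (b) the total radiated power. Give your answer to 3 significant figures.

λ_max ≈ 25.6 μm; P ≈ 1.92×10¹⁷ W

(a) λ_max = b/T = 2.898×10⁻³/113.3 = 2.558×10⁻⁵ m = 25.6 μm.
Surface area A = 4πR² = 4π(4.04×10⁷ m)² = 2.05103×10¹⁶ m².
(b) P = σAT⁴ = 5.670×10⁻⁸×2.05103×10¹⁶×(113.3)⁴ = 1.92×10¹⁷ W.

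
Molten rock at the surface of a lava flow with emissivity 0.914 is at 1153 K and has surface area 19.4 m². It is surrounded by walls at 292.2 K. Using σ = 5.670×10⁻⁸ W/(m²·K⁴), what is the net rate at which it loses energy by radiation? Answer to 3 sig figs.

Net loss ≈ 1.77×10⁶ W

Area A = 19.4 m².
Net radiated power P_net = εσA(T⁴ − T₀⁴) = 0.914×5.670×10⁻⁸×19.4×(1153⁴ − 292.2⁴).
T⁴ − T₀⁴ = 1.76733×10¹² − 7.28989×10⁹ = 1.76004×10¹² K⁴, so P_net = 1.77×10⁶ W.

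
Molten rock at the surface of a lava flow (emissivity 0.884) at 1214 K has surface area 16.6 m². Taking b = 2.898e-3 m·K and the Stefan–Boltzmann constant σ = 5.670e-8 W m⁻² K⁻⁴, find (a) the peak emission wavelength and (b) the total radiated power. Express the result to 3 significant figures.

(a) λ_max = b/T = 2.898×10⁻³/1214 = 2.387×10⁻⁶ m = 2.39 μm.
Area A = 16.6 m².
(b) P = εσAT⁴ = 0.884×5.670×10⁻⁸×16.6×(1214)⁴ = 1.81×10⁶ W.

λ_max ≈ 2.39 μm; P ≈ 1.81×10⁶ W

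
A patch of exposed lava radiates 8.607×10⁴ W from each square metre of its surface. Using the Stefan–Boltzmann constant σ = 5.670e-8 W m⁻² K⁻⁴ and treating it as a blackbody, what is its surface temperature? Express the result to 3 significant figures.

I = σT⁴, so T = (I/σ)^(1/4) = (8.607×10⁴/(5.670×10⁻⁸))^(1/4) = 1.11×10³ K.

T ≈ 1.11×10³ K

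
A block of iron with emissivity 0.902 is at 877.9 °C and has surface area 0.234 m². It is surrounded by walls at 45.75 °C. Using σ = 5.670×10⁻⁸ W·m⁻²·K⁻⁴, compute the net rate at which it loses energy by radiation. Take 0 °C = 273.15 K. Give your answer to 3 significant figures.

T = 877.9 °C + 273.15 = 1151.05 K.
Surroundings: T = 45.75 °C + 273.15 = 318.90 K.
Area A = 0.234 m².
Net radiated power P_net = εσA(T⁴ − T₀⁴) = 0.902×5.670×10⁻⁸×0.234×(1151.05⁴ − 318.90⁴).
T⁴ − T₀⁴ = 1.75540×10¹² − 1.03423×10¹⁰ = 1.74506×10¹² K⁴, so P_net = 2.09×10⁴ W.

Net loss ≈ 2.09×10⁴ W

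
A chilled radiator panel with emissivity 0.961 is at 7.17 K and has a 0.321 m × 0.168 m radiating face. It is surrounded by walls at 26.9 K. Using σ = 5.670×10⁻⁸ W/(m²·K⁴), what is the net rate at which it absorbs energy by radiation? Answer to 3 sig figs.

Net gain ≈ 1.53×10⁻³ W

Area A = 0.321 × 0.168 = 0.053928 m².
Net radiated power P_net = εσA(T⁴ − T₀⁴) = 0.961×5.670×10⁻⁸×0.053928×(7.17⁴ − 26.9⁴).
T⁴ − T₀⁴ = 2642.87 − 5.23611×10⁵ = -5.20968×10⁵ K⁴, so P_net = -1.53×10⁻³ W — negative, meaning a net gain of 1.53×10⁻³ W.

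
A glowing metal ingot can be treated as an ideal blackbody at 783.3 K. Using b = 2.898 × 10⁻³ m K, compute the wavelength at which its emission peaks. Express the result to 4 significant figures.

λ_max ≈ 3.700 μm

Wien's displacement law: λ_max = b/T = (2.898×10⁻³ m·K)/(783.3 K) = 3.6997×10⁻⁶ m.
That is 3.700 μm, in the infrared range.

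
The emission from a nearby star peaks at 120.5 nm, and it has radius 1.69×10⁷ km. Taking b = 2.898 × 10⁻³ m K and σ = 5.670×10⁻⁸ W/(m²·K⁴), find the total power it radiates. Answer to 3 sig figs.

P ≈ 6.81×10³¹ W

Wien's law: T = b/λ_max = 2.898×10⁻³/1.205×10⁻⁷ = 24049.8 K.
Surface area A = 4πR² = 4π(1.69×10¹⁰ m)² = 3.58908×10²¹ m².
Then P = σAT⁴ = 5.670×10⁻⁸×3.58908×10²¹×(24049.8)⁴ = 6.81×10³¹ W.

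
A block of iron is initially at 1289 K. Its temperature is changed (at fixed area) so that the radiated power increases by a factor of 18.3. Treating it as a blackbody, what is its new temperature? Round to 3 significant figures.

T₂ ≈ 2.67×10³ K

P ∝ T⁴, so T₂/T₁ = (P₂/P₁)^(1/4) = (18.3)^(1/4) = 2.06830.
T₂ = 1289 × 2.06830 = 2.67×10³ K.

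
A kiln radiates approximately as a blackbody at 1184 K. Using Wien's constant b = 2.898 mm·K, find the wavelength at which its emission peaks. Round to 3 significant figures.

λ_max ≈ 2.45 μm

Wien's displacement law: λ_max = b/T = (2.898×10⁻³ m·K)/(1184 K) = 2.448×10⁻⁶ m.
That is 2.45 μm, in the infrared range.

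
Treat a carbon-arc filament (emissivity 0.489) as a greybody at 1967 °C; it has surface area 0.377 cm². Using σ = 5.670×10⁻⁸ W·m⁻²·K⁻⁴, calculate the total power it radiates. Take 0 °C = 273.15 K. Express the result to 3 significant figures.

P ≈ 26.3 W

T = 1967 °C + 273.15 = 2240.15 K.
Area A = 0.377 cm² = 3.77×10⁻⁵ m².
P = εσAT⁴ = 0.489 × 5.670×10⁻⁸ × 3.77×10⁻⁵ × (2240.15)⁴ = 26.3 W.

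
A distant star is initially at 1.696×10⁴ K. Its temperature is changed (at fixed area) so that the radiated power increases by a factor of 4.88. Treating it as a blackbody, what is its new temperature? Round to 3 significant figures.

P ∝ T⁴, so T₂/T₁ = (P₂/P₁)^(1/4) = (4.88)^(1/4) = 1.48629.
T₂ = 1.696×10⁴ × 1.48629 = 2.52×10⁴ K.

T₂ ≈ 2.52×10⁴ K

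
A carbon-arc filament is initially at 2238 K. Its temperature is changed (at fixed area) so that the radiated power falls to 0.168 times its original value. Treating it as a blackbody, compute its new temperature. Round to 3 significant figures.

P ∝ T⁴, so T₂/T₁ = (P₂/P₁)^(1/4) = (0.168)^(1/4) = 0.640217.
T₂ = 2238 × 0.640217 = 1.43×10³ K.

T₂ ≈ 1.43×10³ K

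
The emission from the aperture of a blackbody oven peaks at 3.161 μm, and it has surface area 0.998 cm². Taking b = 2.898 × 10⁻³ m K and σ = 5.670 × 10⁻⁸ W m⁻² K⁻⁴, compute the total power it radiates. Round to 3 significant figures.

Wien's law: T = b/λ_max = 2.898×10⁻³/3.161×10⁻⁶ = 916.798 K.
Area A = 0.998 cm² = 9.98×10⁻⁵ m².
Then P = σAT⁴ = 5.670×10⁻⁸×9.98×10⁻⁵×(916.798)⁴ = 4.00 W.

P ≈ 4.00 W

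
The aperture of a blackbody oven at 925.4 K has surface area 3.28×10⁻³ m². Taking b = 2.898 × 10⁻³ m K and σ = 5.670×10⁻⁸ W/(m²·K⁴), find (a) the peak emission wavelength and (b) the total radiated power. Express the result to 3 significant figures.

(a) λ_max = b/T = 2.898×10⁻³/925.4 = 3.132×10⁻⁶ m = 3.13 μm.
Area A = 3.28×10⁻³ m².
(b) P = σAT⁴ = 5.670×10⁻⁸×3.28×10⁻³×(925.4)⁴ = 136 W.

λ_max ≈ 3.13 μm; P ≈ 136 W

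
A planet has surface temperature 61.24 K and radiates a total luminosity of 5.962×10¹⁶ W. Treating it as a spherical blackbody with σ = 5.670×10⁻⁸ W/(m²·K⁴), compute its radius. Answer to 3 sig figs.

R ≈ 7.71×10⁷ m

L = 4πR²σT⁴ ⇒ R = √(L/(4πσT⁴)).
σT⁴ = 0.797487 W/m², so R = √(5.962×10¹⁶/(4π×0.797487)) = 7.71×10⁷ m.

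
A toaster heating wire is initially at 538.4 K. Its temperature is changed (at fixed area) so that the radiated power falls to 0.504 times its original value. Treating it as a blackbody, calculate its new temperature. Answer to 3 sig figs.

T₂ ≈ 454 K

P ∝ T⁴, so T₂/T₁ = (P₂/P₁)^(1/4) = (0.504)^(1/4) = 0.842573.
T₂ = 538.4 × 0.842573 = 454 K.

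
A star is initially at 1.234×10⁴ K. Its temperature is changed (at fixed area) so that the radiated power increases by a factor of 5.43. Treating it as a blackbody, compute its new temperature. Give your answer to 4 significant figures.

P ∝ T⁴, so T₂/T₁ = (P₂/P₁)^(1/4) = (5.43)^(1/4) = 1.52651.
T₂ = 1.234×10⁴ × 1.52651 = 1.884×10⁴ K.

T₂ ≈ 1.884×10⁴ K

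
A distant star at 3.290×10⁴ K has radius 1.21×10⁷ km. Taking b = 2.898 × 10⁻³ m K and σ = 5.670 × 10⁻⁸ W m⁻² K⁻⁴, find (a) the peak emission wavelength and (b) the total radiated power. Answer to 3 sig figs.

λ_max ≈ 88.1 nm; P ≈ 1.22×10³² W

(a) λ_max = b/T = 2.898×10⁻³/3.290×10⁴ = 8.809×10⁻⁸ m = 88.1 nm.
Surface area A = 4πR² = 4π(1.21×10¹⁰ m)² = 1.83984×10²¹ m².
(b) P = σAT⁴ = 5.670×10⁻⁸×1.83984×10²¹×(3.290×10⁴)⁴ = 1.22×10³² W.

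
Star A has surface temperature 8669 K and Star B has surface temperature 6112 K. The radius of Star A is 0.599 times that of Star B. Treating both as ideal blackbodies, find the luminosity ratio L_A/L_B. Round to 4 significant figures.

L_A/L_B ≈ 1.452

L ∝ R²T⁴, so L_A/L_B = (R_A/R_B)²(T_A/T_B)⁴ = (0.599)² × (8669/6112)⁴ = 0.358801 × 4.04709 = 1.452.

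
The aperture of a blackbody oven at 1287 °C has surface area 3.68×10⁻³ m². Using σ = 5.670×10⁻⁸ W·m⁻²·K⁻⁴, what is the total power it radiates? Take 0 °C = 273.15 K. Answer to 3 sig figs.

P ≈ 1.24×10³ W

T = 1287 °C + 273.15 = 1560.15 K.
Area A = 3.68×10⁻³ m².
P = σAT⁴ = 5.670×10⁻⁸ × 3.68×10⁻³ × (1560.15)⁴ = 1.24×10³ W.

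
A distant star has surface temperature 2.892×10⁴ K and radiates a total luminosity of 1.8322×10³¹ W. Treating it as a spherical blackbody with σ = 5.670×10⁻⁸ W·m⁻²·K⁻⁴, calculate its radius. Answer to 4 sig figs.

R ≈ 6.063×10⁹ m

L = 4πR²σT⁴ ⇒ R = √(L/(4πσT⁴)).
σT⁴ = 3.96621×10¹⁰ W/m², so R = √(1.8322×10³¹/(4π×3.96621×10¹⁰)) = 6.063×10⁹ m.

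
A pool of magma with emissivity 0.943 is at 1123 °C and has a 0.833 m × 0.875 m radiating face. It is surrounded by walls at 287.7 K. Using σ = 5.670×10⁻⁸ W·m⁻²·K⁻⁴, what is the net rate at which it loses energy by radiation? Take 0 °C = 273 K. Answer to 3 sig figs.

T = 1123 °C + 273 = 1396 K.
Area A = 0.833 × 0.875 = 0.728875 m².
Net radiated power P_net = εσA(T⁴ − T₀⁴) = 0.943×5.670×10⁻⁸×0.728875×(1396⁴ − 287.7⁴).
T⁴ − T₀⁴ = 3.79788×10¹² − 6.85109×10⁹ = 3.79103×10¹² K⁴, so P_net = 1.48×10⁵ W.

Net loss ≈ 1.48×10⁵ W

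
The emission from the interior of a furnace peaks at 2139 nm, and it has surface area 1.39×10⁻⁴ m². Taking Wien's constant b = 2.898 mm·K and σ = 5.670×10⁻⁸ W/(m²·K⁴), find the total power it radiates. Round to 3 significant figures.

Wien's law: T = b/λ_max = 2.898×10⁻³/2.139×10⁻⁶ = 1354.84 K.
Area A = 1.39×10⁻⁴ m².
Then P = σAT⁴ = 5.670×10⁻⁸×1.39×10⁻⁴×(1354.84)⁴ = 26.6 W.

P ≈ 26.6 W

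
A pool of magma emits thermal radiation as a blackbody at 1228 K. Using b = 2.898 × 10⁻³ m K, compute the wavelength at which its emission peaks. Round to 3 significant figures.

λ_max ≈ 2.36 μm

Wien's displacement law: λ_max = b/T = (2.898×10⁻³ m·K)/(1228 K) = 2.360×10⁻⁶ m.
That is 2.36 μm, in the infrared range.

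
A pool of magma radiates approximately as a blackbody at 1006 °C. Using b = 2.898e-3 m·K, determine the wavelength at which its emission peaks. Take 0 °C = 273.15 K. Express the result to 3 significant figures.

λ_max ≈ 2.27 μm

T = 1006 °C + 273.15 = 1279.15 K.
Wien's displacement law: λ_max = b/T = (2.898×10⁻³ m·K)/(1279.15 K) = 2.266×10⁻⁶ m.
That is 2.27 μm, in the infrared range.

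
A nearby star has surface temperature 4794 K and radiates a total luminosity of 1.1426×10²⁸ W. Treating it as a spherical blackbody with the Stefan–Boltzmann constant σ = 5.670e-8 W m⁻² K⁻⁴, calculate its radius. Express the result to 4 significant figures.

R ≈ 5.510×10⁹ m

L = 4πR²σT⁴ ⇒ R = √(L/(4πσT⁴)).
σT⁴ = 2.99485×10⁷ W/m², so R = √(1.1426×10²⁸/(4π×2.99485×10⁷)) = 5.510×10⁹ m.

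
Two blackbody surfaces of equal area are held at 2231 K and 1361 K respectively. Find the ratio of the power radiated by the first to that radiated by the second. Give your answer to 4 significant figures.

With equal areas, P₁/P₂ = (T₁/T₂)⁴ = (2231/1361)⁴ = 7.220.

P₁/P₂ ≈ 7.220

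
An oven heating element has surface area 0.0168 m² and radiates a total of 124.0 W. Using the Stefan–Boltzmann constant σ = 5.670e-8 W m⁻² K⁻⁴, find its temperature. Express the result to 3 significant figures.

T ≈ 601 K

Area A = 0.0168 m².
P = σAT⁴ ⇒ T = (P/(σA))^(1/4) = (124.0/(5.670×10⁻⁸×0.0168))^(1/4) = 601 K.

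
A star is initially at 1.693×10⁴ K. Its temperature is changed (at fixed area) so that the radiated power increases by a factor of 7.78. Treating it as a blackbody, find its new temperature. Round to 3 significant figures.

T₂ ≈ 2.83×10⁴ K

P ∝ T⁴, so T₂/T₁ = (P₂/P₁)^(1/4) = (7.78)^(1/4) = 1.67011.
T₂ = 1.693×10⁴ × 1.67011 = 2.83×10⁴ K.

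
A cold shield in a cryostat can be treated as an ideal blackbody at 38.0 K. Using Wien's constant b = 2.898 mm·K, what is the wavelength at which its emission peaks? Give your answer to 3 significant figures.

Wien's displacement law: λ_max = b/T = (2.898×10⁻³ m·K)/(38.0 K) = 7.626×10⁻⁵ m.
That is 76.3 μm, in the infrared range.

λ_max ≈ 76.3 μm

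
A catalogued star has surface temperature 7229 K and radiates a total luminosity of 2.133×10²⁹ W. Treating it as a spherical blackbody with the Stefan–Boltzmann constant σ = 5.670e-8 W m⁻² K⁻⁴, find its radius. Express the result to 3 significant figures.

R ≈ 1.05×10¹⁰ m

L = 4πR²σT⁴ ⇒ R = √(L/(4πσT⁴)).
σT⁴ = 1.54845×10⁸ W/m², so R = √(2.133×10²⁹/(4π×1.54845×10⁸)) = 1.05×10¹⁰ m.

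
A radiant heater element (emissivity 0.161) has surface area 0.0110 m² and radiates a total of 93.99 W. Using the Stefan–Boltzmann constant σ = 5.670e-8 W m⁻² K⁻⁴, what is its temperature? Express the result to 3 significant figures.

Area A = 0.0110 m².
P = εσAT⁴ ⇒ T = (P/(εσA))^(1/4) = (93.99/(0.161×5.670×10⁻⁸×0.0110))^(1/4) = 984 K.

T ≈ 984 K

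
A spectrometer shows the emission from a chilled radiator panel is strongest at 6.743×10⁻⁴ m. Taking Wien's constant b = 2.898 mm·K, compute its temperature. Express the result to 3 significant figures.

Wien's law gives T = b/λ_max = (2.898×10⁻³ m·K)/(6.743×10⁻⁴ m) = 4.30 K.

T ≈ 4.30 K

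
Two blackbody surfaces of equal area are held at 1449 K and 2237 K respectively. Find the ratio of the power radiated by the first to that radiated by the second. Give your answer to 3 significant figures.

P₁/P₂ ≈ 0.176

With equal areas, P₁/P₂ = (T₁/T₂)⁴ = (1449/2237)⁴ = 0.176.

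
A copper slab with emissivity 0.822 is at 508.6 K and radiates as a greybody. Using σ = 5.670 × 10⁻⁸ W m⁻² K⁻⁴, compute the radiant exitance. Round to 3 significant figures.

Stefan–Boltzmann: I = εσT⁴ = 0.822 × 5.670×10⁻⁸ × (508.6)⁴ = 3.12×10³ W/m².

I ≈ 3.12×10³ W/m²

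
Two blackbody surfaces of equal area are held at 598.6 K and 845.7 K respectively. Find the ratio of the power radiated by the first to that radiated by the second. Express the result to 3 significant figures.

With equal areas, P₁/P₂ = (T₁/T₂)⁴ = (598.6/845.7)⁴ = 0.251.

P₁/P₂ ≈ 0.251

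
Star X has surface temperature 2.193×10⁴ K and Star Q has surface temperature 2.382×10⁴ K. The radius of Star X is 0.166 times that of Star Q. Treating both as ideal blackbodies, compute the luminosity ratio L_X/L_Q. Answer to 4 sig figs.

L_X/L_Q ≈ 0.01980

L ∝ R²T⁴, so L_X/L_Q = (R_X/R_Q)²(T_X/T_Q)⁴ = (0.166)² × (2.193×10⁴/2.382×10⁴)⁴ = 0.027556 × 0.718435 = 0.01980.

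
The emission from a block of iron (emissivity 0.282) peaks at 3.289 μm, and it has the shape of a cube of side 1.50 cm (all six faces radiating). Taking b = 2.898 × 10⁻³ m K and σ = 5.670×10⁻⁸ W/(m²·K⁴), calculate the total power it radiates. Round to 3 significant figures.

P ≈ 13.0 W

Wien's law: T = b/λ_max = 2.898×10⁻³/3.289×10⁻⁶ = 881.119 K.
Area A = 6s² = 6×(0.0150 m)² = 1.35×10⁻³ m².
Then P = εσAT⁴ = 0.282×5.670×10⁻⁸×1.35×10⁻³×(881.119)⁴ = 13.0 W.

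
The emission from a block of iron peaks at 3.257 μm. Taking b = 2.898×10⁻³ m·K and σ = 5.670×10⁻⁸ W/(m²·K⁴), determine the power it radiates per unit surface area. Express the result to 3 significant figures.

I ≈ 3.55×10⁴ W/m²

Wien's law: T = b/λ_max = 2.898×10⁻³/3.257×10⁻⁶ = 889.776 K.
Then I = σT⁴ = 5.670×10⁻⁸×(889.776)⁴ = 3.55×10⁴ W/m².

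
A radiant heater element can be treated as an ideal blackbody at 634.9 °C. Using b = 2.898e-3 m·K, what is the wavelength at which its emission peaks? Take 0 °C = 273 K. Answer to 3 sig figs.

λ_max ≈ 3.19 μm

T = 634.9 °C + 273 = 907.9 K.
Wien's displacement law: λ_max = b/T = (2.898×10⁻³ m·K)/(907.9 K) = 3.192×10⁻⁶ m.
That is 3.19 μm, in the infrared range.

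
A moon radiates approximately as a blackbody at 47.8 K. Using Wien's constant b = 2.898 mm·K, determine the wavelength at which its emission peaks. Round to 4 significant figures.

Wien's displacement law: λ_max = b/T = (2.898×10⁻³ m·K)/(47.8 K) = 6.0628×10⁻⁵ m.
That is 60.63 μm, in the infrared range.

λ_max ≈ 60.63 μm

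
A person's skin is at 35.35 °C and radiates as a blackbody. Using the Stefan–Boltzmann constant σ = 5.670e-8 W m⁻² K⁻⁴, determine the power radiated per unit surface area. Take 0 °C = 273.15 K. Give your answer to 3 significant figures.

T = 35.35 °C + 273.15 = 308.50 K.
Stefan–Boltzmann: I = σT⁴ = 5.670×10⁻⁸ × (308.50)⁴ = 514 W/m².

I ≈ 514 W/m²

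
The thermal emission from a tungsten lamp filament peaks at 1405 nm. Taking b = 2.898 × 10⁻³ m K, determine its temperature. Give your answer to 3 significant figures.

Wien's law gives T = b/λ_max = (2.898×10⁻³ m·K)/(1.405×10⁻⁶ m) = 2.06×10³ K.

T ≈ 2.06×10³ K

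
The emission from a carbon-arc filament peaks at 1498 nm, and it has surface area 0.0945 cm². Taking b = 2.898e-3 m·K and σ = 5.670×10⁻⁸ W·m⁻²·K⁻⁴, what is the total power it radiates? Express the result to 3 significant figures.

P ≈ 7.51 W

Wien's law: T = b/λ_max = 2.898×10⁻³/1.498×10⁻⁶ = 1934.58 K.
Area A = 0.0945 cm² = 9.45×10⁻⁶ m².
Then P = σAT⁴ = 5.670×10⁻⁸×9.45×10⁻⁶×(1934.58)⁴ = 7.51 W.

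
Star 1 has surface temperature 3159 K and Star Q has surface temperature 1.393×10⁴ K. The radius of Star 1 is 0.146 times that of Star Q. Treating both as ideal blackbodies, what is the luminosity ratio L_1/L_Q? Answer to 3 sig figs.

L ∝ R²T⁴, so L_1/L_Q = (R_1/R_Q)²(T_1/T_Q)⁴ = (0.146)² × (3159/1.393×10⁴)⁴ = 0.021316 × 2.64481×10⁻³ = 5.64×10⁻⁵.

L_1/L_Q ≈ 5.64×10⁻⁵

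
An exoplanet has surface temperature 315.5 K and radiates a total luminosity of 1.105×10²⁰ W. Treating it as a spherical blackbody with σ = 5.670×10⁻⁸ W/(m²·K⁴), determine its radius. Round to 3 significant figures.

R ≈ 1.25×10⁸ m

L = 4πR²σT⁴ ⇒ R = √(L/(4πσT⁴)).
σT⁴ = 561.798 W/m², so R = √(1.105×10²⁰/(4π×561.798)) = 1.25×10⁸ m.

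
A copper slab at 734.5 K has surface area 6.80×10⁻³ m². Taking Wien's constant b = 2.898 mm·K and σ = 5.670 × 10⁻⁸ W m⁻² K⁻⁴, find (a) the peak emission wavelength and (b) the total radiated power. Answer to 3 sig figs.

(a) λ_max = b/T = 2.898×10⁻³/734.5 = 3.946×10⁻⁶ m = 3.95 μm.
Area A = 6.80×10⁻³ m².
(b) P = σAT⁴ = 5.670×10⁻⁸×6.80×10⁻³×(734.5)⁴ = 112 W.

λ_max ≈ 3.95 μm; P ≈ 112 W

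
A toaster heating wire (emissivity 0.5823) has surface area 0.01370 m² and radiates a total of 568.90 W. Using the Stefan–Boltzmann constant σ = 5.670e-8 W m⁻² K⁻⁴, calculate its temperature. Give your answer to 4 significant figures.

Area A = 0.01370 m².
P = εσAT⁴ ⇒ T = (P/(εσA))^(1/4) = (568.90/(0.5823×5.670×10⁻⁸×0.01370))^(1/4) = 1059 K.

T ≈ 1059 K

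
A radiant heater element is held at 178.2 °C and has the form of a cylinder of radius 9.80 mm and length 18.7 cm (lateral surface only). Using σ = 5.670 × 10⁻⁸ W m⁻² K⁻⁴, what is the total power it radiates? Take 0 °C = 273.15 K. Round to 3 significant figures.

P ≈ 27.1 W

T = 178.2 °C + 273.15 = 451.35 K.
Lateral area A = 2πrL = 2π×9.80×10⁻³×0.187 = 0.0115146 m².
P = σAT⁴ = 5.670×10⁻⁸ × 0.0115146 × (451.35)⁴ = 27.1 W.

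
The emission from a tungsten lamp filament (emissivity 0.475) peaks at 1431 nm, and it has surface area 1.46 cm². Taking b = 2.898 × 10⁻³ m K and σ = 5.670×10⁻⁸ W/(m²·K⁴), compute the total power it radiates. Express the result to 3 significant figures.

P ≈ 66.1 W

Wien's law: T = b/λ_max = 2.898×10⁻³/1.431×10⁻⁶ = 2025.16 K.
Area A = 1.46 cm² = 1.46×10⁻⁴ m².
Then P = εσAT⁴ = 0.475×5.670×10⁻⁸×1.46×10⁻⁴×(2025.16)⁴ = 66.1 W.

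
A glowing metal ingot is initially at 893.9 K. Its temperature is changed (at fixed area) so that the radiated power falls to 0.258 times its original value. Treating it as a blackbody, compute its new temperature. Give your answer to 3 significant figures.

T₂ ≈ 637 K

P ∝ T⁴, so T₂/T₁ = (P₂/P₁)^(1/4) = (0.258)^(1/4) = 0.712697.
T₂ = 893.9 × 0.712697 = 637 K.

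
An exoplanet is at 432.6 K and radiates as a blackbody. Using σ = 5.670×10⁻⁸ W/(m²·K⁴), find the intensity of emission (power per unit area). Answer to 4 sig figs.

Stefan–Boltzmann: I = σT⁴ = 5.670×10⁻⁸ × (432.6)⁴ = 1986 W/m².

I ≈ 1986 W/m²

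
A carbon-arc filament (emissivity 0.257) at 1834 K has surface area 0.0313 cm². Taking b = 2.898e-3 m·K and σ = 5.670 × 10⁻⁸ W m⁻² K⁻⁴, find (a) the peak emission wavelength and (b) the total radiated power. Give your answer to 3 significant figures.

(a) λ_max = b/T = 2.898×10⁻³/1834 = 1.580×10⁻⁶ m = 1.58×10³ nm.
Area A = 0.0313 cm² = 3.13×10⁻⁶ m².
(b) P = εσAT⁴ = 0.257×5.670×10⁻⁸×3.13×10⁻⁶×(1834)⁴ = 0.516 W.

λ_max ≈ 1.58×10³ nm; P ≈ 0.516 W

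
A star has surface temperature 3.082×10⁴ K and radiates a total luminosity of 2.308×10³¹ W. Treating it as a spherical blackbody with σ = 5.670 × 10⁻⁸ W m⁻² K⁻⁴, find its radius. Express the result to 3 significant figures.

R ≈ 5.99×10⁹ m

L = 4πR²σT⁴ ⇒ R = √(L/(4πσT⁴)).
σT⁴ = 5.11580×10¹⁰ W/m², so R = √(2.308×10³¹/(4π×5.11580×10¹⁰)) = 5.99×10⁹ m.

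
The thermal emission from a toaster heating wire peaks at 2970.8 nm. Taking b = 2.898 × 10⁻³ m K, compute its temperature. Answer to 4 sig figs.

Wien's law gives T = b/λ_max = (2.898×10⁻³ m·K)/(2.9708×10⁻⁶ m) = 975.5 K.

T ≈ 975.5 K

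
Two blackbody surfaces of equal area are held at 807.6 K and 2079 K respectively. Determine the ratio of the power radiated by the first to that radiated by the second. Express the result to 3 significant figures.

P₁/P₂ ≈ 0.0228

With equal areas, P₁/P₂ = (T₁/T₂)⁴ = (807.6/2079)⁴ = 0.0228.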